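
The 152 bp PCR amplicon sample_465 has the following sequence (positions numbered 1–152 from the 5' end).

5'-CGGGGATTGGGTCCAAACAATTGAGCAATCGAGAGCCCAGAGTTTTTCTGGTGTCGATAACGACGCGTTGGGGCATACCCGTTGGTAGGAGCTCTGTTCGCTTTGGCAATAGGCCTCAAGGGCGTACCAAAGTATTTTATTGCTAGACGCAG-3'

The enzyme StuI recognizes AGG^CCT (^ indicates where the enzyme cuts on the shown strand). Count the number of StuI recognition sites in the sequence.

AGGCCT occurs starting at position 111.
StuI cuts at 1 site.

1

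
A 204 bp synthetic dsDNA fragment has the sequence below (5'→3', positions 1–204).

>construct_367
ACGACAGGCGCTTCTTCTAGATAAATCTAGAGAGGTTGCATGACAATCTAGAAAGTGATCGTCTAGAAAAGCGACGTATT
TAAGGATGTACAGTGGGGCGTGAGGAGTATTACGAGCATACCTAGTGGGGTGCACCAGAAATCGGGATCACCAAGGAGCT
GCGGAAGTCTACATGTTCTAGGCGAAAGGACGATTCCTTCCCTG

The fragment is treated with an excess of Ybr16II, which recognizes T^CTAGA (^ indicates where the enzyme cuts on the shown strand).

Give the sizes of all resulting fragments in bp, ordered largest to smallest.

Ybr16II sites (TCTAGA) start at positions 16, 26, 47, 62.
Ybr16II cuts after the first base of each site, so after positions 16, 26, 47, 62.
Linear molecule, 4 cuts → 5 fragments:
  1–16 → 16 bp
  17–26 → 10 bp
  27–47 → 21 bp
  48–62 → 15 bp
  63–204 → 142 bp
Sorted largest to smallest: 142, 21, 16, 15, 10 bp.

142, 21, 16, 15, 10 bp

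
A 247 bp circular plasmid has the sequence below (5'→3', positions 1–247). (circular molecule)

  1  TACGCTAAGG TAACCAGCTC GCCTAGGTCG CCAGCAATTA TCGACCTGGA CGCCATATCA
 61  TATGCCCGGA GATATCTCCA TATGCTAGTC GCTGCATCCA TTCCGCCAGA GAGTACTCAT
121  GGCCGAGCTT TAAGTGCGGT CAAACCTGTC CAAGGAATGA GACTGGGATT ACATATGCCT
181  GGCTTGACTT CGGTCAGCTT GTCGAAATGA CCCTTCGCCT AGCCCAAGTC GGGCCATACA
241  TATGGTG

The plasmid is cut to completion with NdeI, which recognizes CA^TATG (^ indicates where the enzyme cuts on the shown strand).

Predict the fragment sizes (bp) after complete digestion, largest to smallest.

NdeI sites (CATATG) start at positions 59, 79, 172, 239.
NdeI cuts after base 2 of each site, so after positions 60, 80, 173, 240.
Circular molecule, 4 cuts → 4 fragments:
  61–80 → 20 bp
  81–173 → 93 bp
  174–240 → 67 bp
  241–247 then 1–60 → 7 + 60 = 67 bp
Sorted largest to smallest: 93, 67, 67, 20 bp.

93, 67, 67, 20 bp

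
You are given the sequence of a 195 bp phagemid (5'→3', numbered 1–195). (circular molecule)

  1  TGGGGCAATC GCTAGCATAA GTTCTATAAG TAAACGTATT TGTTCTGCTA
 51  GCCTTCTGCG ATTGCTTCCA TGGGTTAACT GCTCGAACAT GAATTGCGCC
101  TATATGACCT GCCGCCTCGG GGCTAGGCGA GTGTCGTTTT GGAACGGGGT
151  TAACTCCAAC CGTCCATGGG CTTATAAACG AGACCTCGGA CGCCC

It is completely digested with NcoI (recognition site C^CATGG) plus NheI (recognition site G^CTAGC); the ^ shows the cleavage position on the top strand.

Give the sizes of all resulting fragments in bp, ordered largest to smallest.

96, 42, 36, 21 bp

NcoI sites (CCATGG) start at positions 68, 164.
NcoI cuts after the first base of each site, so after positions 68, 164.
NheI sites (GCTAGC) start at positions 11, 47.
NheI cuts after the first base of each site, so after positions 11, 47.
Combined cut positions: 11, 47, 68, 164.
Circular molecule, 4 cuts → 4 fragments:
  12–47 → 36 bp
  48–68 → 21 bp
  69–164 → 96 bp
  165–195 then 1–11 → 31 + 11 = 42 bp
Sorted largest to smallest: 96, 42, 36, 21 bp.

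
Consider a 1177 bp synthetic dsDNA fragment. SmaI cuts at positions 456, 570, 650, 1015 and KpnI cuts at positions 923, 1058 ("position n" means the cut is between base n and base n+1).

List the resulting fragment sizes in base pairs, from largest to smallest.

Combined cut positions (sorted): 456, 570, 650, 923, 1015, 1058.
Linear molecule, 6 cuts → 7 fragments:
  456 − 0 = 456 bp
  570 − 456 = 114 bp
  650 − 570 = 80 bp
  923 − 650 = 273 bp
  1015 − 923 = 92 bp
  1058 − 1015 = 43 bp
  1177 − 1058 = 119 bp
Sorted largest to smallest: 456, 273, 119, 114, 92, 80, 43 bp.

456, 273, 119, 114, 92, 80, 43 bp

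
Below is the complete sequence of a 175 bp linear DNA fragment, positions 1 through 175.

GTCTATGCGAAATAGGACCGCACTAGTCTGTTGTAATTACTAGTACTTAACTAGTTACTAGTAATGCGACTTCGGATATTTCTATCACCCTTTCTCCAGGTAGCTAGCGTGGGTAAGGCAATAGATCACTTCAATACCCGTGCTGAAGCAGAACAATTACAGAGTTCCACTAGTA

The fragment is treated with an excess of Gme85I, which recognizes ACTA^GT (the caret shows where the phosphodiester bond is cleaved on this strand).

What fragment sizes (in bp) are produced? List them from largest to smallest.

Gme85I sites (ACTAGT) start at positions 22, 39, 50, 57, 169.
Gme85I cuts after base 4 of each site, so after positions 25, 42, 53, 60, 172.
Linear molecule, 5 cuts → 6 fragments:
  1–25 → 25 bp
  26–42 → 17 bp
  43–53 → 11 bp
  54–60 → 7 bp
  61–172 → 112 bp
  173–175 → 3 bp
Sorted largest to smallest: 112, 25, 17, 11, 7, 3 bp.

112, 25, 17, 11, 7, 3 bp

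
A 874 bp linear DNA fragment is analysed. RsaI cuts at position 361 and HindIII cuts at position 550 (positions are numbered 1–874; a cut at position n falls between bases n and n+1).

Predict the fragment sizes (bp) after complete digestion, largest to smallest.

361, 324, 189 bp

Combined cut positions (sorted): 361, 550.
Linear molecule, 2 cuts → 3 fragments:
  361 − 0 = 361 bp
  550 − 361 = 189 bp
  874 − 550 = 324 bp
Sorted largest to smallest: 361, 324, 189 bp.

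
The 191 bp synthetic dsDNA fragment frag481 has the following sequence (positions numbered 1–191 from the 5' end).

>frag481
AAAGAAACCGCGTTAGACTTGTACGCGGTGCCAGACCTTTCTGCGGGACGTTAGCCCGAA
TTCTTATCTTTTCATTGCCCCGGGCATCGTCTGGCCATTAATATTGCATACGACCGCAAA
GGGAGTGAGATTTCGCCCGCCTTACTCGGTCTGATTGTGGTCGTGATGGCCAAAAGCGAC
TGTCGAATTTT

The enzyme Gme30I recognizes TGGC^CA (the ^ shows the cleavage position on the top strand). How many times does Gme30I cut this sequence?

TGGCCA occurs starting at positions 92, 167.
Gme30I cuts at 2 sites.

2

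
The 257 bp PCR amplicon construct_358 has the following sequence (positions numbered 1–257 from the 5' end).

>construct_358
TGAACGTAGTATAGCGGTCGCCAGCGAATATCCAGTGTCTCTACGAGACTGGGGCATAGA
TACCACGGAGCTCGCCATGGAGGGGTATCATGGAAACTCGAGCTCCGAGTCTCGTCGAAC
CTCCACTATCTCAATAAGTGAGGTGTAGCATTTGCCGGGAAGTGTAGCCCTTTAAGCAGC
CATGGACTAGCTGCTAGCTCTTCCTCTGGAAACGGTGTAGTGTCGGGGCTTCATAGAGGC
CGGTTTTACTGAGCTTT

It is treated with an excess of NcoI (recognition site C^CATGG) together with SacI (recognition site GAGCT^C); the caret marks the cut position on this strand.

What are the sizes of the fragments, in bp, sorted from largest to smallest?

NcoI sites (CCATGG) start at positions 75, 180.
NcoI cuts after the first base of each site, so after positions 75, 180.
SacI sites (GAGCTC) start at positions 68, 100.
SacI cuts after base 5 of each site (before the last base), so after positions 72, 104.
Combined cut positions: 72, 75, 104, 180.
Linear molecule, 4 cuts → 5 fragments:
  1–72 → 72 bp
  73–75 → 3 bp
  76–104 → 29 bp
  105–180 → 76 bp
  181–257 → 77 bp
Sorted largest to smallest: 77, 76, 72, 29, 3 bp.

77, 76, 72, 29, 3 bp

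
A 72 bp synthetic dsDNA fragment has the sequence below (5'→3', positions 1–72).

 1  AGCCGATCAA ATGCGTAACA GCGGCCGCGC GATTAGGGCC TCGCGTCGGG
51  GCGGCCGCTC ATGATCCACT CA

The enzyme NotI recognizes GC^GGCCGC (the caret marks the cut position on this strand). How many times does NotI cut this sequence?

GCGGCCGC occurs starting at positions 21, 51.
NotI cuts at 2 sites.

2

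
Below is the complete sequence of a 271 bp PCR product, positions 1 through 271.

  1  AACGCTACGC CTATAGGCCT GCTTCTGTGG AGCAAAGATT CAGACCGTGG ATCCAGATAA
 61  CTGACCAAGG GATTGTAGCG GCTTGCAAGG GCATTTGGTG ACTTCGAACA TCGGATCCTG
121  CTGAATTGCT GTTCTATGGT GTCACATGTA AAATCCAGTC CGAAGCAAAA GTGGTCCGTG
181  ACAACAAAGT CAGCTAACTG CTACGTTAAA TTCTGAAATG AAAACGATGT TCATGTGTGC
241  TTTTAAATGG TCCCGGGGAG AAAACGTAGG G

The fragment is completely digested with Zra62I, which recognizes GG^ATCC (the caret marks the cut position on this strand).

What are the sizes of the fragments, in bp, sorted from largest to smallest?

Zra62I sites (GGATCC) start at positions 49, 113.
Zra62I cuts after base 2 of each site, so after positions 50, 114.
Linear molecule, 2 cuts → 3 fragments:
  1–50 → 50 bp
  51–114 → 64 bp
  115–271 → 157 bp
Sorted largest to smallest: 157, 64, 50 bp.

157, 64, 50 bp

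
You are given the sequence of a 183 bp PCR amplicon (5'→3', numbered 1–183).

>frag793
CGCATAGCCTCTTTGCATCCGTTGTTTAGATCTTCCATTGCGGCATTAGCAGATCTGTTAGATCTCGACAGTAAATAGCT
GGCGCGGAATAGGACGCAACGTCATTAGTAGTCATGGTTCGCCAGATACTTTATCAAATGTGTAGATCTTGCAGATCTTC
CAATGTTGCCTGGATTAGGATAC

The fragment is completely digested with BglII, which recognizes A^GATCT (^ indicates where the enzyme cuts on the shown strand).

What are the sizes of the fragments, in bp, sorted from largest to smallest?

BglII sites (AGATCT) start at positions 28, 51, 60, 144, 153.
BglII cuts after the first base of each site, so after positions 28, 51, 60, 144, 153.
Linear molecule, 5 cuts → 6 fragments:
  1–28 → 28 bp
  29–51 → 23 bp
  52–60 → 9 bp
  61–144 → 84 bp
  145–153 → 9 bp
  154–183 → 30 bp
Sorted largest to smallest: 84, 30, 28, 23, 9, 9 bp.

84, 30, 28, 23, 9, 9 bp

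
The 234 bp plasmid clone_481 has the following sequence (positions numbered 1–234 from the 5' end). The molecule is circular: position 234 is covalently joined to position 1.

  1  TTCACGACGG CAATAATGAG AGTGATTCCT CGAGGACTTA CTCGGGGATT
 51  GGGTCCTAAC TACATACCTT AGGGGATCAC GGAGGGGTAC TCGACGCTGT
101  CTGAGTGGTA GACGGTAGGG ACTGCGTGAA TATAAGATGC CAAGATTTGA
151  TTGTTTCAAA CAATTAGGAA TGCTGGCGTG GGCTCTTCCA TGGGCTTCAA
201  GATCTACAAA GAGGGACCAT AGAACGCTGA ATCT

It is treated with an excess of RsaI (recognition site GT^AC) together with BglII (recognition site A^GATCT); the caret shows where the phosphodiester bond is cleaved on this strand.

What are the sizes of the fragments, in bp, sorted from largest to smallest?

122, 112 bp

The RsaI site (GTAC) starts at position 87.
RsaI cuts after base 2 of each site, so after position 88.
The BglII site (AGATCT) starts at position 200.
BglII cuts after the first base of each site, so after position 200.
Combined cut positions: 88, 200.
Circular molecule, 2 cuts → 2 fragments:
  89–200 → 112 bp
  201–234 then 1–88 → 34 + 88 = 122 bp
Sorted largest to smallest: 122, 112 bp.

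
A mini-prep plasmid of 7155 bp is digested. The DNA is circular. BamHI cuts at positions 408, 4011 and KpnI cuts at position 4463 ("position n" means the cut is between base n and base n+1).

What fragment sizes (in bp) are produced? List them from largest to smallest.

3603, 3100, 452 bp

Combined cut positions (sorted): 408, 4011, 4463.
Circular molecule, 3 cuts → 3 fragments:
  4011 − 408 = 3603 bp
  4463 − 4011 = 452 bp
  wrap: 7155 − 4463 + 408 = 3100 bp
Sorted largest to smallest: 3603, 3100, 452 bp.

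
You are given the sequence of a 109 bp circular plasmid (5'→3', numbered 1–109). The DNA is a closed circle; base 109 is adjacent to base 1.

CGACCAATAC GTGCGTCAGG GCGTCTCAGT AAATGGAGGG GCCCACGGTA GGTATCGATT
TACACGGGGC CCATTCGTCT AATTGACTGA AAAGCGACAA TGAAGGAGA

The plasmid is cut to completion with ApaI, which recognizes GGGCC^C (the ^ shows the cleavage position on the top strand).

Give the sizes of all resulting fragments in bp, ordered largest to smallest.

81, 28 bp

ApaI sites (GGGCCC) start at positions 39, 67.
ApaI cuts after base 5 of each site (before the last base), so after positions 43, 71.
Circular molecule, 2 cuts → 2 fragments:
  44–71 → 28 bp
  72–109 then 1–43 → 38 + 43 = 81 bp
Sorted largest to smallest: 81, 28 bp.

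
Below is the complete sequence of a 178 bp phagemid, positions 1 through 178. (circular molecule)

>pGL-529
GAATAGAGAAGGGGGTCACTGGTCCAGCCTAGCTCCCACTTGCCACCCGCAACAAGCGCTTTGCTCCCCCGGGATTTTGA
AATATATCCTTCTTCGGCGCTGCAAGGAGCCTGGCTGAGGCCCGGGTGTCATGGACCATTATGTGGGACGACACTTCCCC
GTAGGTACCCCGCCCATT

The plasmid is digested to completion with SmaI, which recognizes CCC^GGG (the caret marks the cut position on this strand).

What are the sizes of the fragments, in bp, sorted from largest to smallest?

125, 53 bp

SmaI sites (CCCGGG) start at positions 68, 121.
SmaI cuts after base 3 of each site, so after positions 70, 123.
Circular molecule, 2 cuts → 2 fragments:
  71–123 → 53 bp
  124–178 then 1–70 → 55 + 70 = 125 bp
Sorted largest to smallest: 125, 53 bp.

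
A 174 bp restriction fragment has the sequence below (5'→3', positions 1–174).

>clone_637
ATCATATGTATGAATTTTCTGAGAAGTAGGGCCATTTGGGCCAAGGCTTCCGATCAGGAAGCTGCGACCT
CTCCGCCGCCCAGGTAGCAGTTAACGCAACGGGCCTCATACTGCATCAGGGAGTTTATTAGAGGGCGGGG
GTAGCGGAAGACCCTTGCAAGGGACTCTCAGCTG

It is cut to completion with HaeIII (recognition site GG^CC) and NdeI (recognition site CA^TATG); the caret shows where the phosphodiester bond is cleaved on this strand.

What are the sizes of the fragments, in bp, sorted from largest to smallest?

HaeIII sites (GGCC) start at positions 30, 39, 102.
HaeIII cuts after base 2 of each site, so after positions 31, 40, 103.
The NdeI site (CATATG) starts at position 3.
NdeI cuts after base 2 of each site, so after position 4.
Combined cut positions: 4, 31, 40, 103.
Linear molecule, 4 cuts → 5 fragments:
  1–4 → 4 bp
  5–31 → 27 bp
  32–40 → 9 bp
  41–103 → 63 bp
  104–174 → 71 bp
Sorted largest to smallest: 71, 63, 27, 9, 4 bp.

71, 63, 27, 9, 4 bp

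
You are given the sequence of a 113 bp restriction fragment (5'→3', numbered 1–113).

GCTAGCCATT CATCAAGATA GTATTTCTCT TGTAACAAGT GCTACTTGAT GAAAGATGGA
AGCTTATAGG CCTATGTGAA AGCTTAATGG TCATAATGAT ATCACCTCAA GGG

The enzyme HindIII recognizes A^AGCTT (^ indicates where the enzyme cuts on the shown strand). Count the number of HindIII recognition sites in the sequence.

2

AAGCTT occurs starting at positions 60, 80.
HindIII cuts at 2 sites.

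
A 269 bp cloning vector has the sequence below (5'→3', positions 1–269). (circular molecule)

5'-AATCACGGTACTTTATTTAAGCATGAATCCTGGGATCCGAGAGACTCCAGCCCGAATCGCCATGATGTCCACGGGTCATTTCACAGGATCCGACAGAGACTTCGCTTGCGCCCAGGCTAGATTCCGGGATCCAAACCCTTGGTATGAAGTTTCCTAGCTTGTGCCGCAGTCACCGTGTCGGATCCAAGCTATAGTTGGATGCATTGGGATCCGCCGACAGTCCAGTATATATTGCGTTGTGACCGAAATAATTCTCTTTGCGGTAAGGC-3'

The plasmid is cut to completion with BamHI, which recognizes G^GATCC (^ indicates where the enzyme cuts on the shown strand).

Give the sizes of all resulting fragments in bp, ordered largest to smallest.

95, 53, 53, 41, 27 bp

BamHI sites (GGATCC) start at positions 33, 86, 127, 180, 207.
BamHI cuts after the first base of each site, so after positions 33, 86, 127, 180, 207.
Circular molecule, 5 cuts → 5 fragments:
  34–86 → 53 bp
  87–127 → 41 bp
  128–180 → 53 bp
  181–207 → 27 bp
  208–269 then 1–33 → 62 + 33 = 95 bp
Sorted largest to smallest: 95, 53, 53, 41, 27 bp.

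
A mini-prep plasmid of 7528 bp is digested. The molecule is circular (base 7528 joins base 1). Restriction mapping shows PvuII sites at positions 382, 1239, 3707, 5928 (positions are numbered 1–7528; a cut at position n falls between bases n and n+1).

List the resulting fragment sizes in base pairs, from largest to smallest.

Circular molecule, 4 cuts → 4 fragments:
  1239 − 382 = 857 bp
  3707 − 1239 = 2468 bp
  5928 − 3707 = 2221 bp
  wrap: 7528 − 5928 + 382 = 1982 bp
Sorted largest to smallest: 2468, 2221, 1982, 857 bp.

2468, 2221, 1982, 857 bp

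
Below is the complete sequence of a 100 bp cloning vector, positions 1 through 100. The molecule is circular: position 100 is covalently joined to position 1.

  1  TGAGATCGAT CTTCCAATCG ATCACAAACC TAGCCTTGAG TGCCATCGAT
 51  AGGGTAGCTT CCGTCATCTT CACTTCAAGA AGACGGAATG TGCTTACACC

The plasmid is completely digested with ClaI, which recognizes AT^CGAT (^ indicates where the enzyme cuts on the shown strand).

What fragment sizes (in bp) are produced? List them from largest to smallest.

ClaI sites (ATCGAT) start at positions 5, 17, 45.
ClaI cuts after base 2 of each site, so after positions 6, 18, 46.
Circular molecule, 3 cuts → 3 fragments:
  7–18 → 12 bp
  19–46 → 28 bp
  47–100 then 1–6 → 54 + 6 = 60 bp
Sorted largest to smallest: 60, 28, 12 bp.

60, 28, 12 bp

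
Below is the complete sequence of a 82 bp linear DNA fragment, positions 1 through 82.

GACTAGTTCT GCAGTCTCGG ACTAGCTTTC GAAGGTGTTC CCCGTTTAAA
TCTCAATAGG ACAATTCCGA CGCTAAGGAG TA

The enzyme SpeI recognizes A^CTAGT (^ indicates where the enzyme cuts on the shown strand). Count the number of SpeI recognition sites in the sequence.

ACTAGT occurs starting at position 2.
SpeI cuts at 1 site.

1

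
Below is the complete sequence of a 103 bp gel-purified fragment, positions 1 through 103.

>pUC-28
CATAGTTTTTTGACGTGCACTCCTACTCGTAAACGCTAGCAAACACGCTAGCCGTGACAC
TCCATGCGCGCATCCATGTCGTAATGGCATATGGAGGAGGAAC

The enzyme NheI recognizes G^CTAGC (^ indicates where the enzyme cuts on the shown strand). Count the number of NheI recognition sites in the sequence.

GCTAGC occurs starting at positions 35, 47.
NheI cuts at 2 sites.

2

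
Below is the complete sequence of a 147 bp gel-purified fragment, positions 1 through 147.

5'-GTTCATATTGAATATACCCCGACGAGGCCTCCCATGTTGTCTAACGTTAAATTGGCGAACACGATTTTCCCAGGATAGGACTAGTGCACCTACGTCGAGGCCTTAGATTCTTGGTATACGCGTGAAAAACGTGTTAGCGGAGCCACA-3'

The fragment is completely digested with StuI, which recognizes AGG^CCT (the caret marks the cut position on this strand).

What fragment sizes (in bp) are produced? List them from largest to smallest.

StuI sites (AGGCCT) start at positions 25, 98.
StuI cuts after base 3 of each site, so after positions 27, 100.
Linear molecule, 2 cuts → 3 fragments:
  1–27 → 27 bp
  28–100 → 73 bp
  101–147 → 47 bp
Sorted largest to smallest: 73, 47, 27 bp.

73, 47, 27 bp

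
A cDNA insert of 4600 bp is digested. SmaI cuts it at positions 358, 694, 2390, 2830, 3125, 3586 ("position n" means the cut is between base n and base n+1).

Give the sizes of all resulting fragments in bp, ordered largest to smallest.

Linear molecule, 6 cuts → 7 fragments:
  358 − 0 = 358 bp
  694 − 358 = 336 bp
  2390 − 694 = 1696 bp
  2830 − 2390 = 440 bp
  3125 − 2830 = 295 bp
  3586 − 3125 = 461 bp
  4600 − 3586 = 1014 bp
Sorted largest to smallest: 1696, 1014, 461, 440, 358, 336, 295 bp.

1696, 1014, 461, 440, 358, 336, 295 bp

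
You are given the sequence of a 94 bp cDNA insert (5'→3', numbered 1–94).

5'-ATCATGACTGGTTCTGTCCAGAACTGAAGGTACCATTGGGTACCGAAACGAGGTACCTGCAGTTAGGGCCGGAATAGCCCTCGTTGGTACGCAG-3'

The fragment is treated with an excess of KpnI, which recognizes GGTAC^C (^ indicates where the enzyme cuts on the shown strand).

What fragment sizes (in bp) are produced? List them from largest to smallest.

38, 33, 13, 10 bp

KpnI sites (GGTACC) start at positions 29, 39, 52.
KpnI cuts after base 5 of each site (before the last base), so after positions 33, 43, 56.
Linear molecule, 3 cuts → 4 fragments:
  1–33 → 33 bp
  34–43 → 10 bp
  44–56 → 13 bp
  57–94 → 38 bp
Sorted largest to smallest: 38, 33, 13, 10 bp.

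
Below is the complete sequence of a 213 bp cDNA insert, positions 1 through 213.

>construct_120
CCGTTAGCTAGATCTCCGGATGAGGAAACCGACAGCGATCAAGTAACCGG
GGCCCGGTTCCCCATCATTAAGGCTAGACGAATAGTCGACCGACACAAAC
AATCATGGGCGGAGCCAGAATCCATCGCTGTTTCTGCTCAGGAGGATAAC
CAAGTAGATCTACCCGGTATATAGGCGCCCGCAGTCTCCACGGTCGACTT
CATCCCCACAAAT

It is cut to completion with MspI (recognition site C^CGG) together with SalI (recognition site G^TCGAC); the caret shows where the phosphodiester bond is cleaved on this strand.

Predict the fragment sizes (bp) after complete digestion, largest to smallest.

79, 31, 31, 29, 20, 16, 7 bp

MspI sites (CCGG) start at positions 16, 47, 54, 164.
MspI cuts after the first base of each site, so after positions 16, 47, 54, 164.
SalI sites (GTCGAC) start at positions 85, 193.
SalI cuts after the first base of each site, so after positions 85, 193.
Combined cut positions: 16, 47, 54, 85, 164, 193.
Linear molecule, 6 cuts → 7 fragments:
  1–16 → 16 bp
  17–47 → 31 bp
  48–54 → 7 bp
  55–85 → 31 bp
  86–164 → 79 bp
  165–193 → 29 bp
  194–213 → 20 bp
Sorted largest to smallest: 79, 31, 31, 29, 20, 16, 7 bp.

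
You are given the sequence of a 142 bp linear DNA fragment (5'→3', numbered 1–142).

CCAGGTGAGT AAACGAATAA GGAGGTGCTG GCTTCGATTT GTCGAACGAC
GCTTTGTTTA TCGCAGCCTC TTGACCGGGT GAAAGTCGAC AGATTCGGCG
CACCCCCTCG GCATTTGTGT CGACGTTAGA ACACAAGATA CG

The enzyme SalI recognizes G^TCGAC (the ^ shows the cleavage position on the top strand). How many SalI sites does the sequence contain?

GTCGAC occurs starting at positions 85, 119.
SalI cuts at 2 sites.

2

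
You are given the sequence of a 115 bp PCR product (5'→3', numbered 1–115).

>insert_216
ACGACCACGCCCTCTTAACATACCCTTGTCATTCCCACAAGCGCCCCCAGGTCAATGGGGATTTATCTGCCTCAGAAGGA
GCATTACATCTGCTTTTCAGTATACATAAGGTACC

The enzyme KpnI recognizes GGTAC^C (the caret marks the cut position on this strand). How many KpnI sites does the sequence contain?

1

GGTACC occurs starting at position 110.
KpnI cuts at 1 site.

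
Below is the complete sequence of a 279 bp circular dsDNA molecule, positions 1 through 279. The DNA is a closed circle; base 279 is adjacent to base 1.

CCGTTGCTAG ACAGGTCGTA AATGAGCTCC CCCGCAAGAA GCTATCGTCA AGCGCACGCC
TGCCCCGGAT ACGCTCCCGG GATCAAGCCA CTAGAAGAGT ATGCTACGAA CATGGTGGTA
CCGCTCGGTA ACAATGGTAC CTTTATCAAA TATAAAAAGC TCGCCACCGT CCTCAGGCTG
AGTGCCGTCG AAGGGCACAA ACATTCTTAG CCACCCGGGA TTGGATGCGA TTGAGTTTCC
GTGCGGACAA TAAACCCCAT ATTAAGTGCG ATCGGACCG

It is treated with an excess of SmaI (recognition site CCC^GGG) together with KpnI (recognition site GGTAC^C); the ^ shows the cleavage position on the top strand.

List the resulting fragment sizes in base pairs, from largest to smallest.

141, 76, 43, 19 bp

SmaI sites (CCCGGG) start at positions 76, 214.
SmaI cuts after base 3 of each site, so after positions 78, 216.
KpnI sites (GGTACC) start at positions 117, 136.
KpnI cuts after base 5 of each site (before the last base), so after positions 121, 140.
Combined cut positions: 78, 121, 140, 216.
Circular molecule, 4 cuts → 4 fragments:
  79–121 → 43 bp
  122–140 → 19 bp
  141–216 → 76 bp
  217–279 then 1–78 → 63 + 78 = 141 bp
Sorted largest to smallest: 141, 76, 43, 19 bp.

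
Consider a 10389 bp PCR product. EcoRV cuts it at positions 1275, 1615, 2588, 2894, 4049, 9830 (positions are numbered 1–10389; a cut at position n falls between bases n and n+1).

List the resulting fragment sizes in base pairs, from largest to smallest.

Linear molecule, 6 cuts → 7 fragments:
  1275 − 0 = 1275 bp
  1615 − 1275 = 340 bp
  2588 − 1615 = 973 bp
  2894 − 2588 = 306 bp
  4049 − 2894 = 1155 bp
  9830 − 4049 = 5781 bp
  10389 − 9830 = 559 bp
Sorted largest to smallest: 5781, 1275, 1155, 973, 559, 340, 306 bp.

5781, 1275, 1155, 973, 559, 340, 306 bp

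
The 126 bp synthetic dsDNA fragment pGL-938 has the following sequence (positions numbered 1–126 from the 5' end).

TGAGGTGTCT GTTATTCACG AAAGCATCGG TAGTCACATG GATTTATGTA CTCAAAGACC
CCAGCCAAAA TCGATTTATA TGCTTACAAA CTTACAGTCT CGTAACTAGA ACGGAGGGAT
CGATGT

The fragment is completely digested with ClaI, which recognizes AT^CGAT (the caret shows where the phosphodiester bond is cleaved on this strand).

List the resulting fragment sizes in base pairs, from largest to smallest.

ClaI sites (ATCGAT) start at positions 70, 119.
ClaI cuts after base 2 of each site, so after positions 71, 120.
Linear molecule, 2 cuts → 3 fragments:
  1–71 → 71 bp
  72–120 → 49 bp
  121–126 → 6 bp
Sorted largest to smallest: 71, 49, 6 bp.

71, 49, 6 bp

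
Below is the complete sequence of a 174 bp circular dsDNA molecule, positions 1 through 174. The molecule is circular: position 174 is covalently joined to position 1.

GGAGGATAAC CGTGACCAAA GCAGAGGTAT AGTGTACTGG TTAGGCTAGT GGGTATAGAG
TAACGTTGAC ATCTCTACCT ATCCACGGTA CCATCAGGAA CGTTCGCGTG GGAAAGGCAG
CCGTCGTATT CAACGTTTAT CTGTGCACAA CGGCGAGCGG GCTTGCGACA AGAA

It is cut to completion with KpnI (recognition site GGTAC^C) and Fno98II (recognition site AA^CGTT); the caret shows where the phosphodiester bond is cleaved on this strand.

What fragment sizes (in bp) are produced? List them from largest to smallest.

104, 33, 28, 9 bp

The KpnI site (GGTACC) starts at position 87.
KpnI cuts after base 5 of each site (before the last base), so after position 91.
Fno98II sites (AACGTT) start at positions 62, 99, 132.
Fno98II cuts after base 2 of each site, so after positions 63, 100, 133.
Combined cut positions: 63, 91, 100, 133.
Circular molecule, 4 cuts → 4 fragments:
  64–91 → 28 bp
  92–100 → 9 bp
  101–133 → 33 bp
  134–174 then 1–63 → 41 + 63 = 104 bp
Sorted largest to smallest: 104, 33, 28, 9 bp.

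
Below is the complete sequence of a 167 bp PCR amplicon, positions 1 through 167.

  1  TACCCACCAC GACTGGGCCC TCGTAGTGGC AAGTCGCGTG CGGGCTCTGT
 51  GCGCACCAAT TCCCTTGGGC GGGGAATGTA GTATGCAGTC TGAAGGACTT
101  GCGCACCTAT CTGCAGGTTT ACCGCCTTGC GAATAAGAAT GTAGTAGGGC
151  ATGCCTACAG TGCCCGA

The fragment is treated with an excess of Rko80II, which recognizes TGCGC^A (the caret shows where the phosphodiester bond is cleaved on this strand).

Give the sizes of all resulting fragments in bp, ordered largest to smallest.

63, 54, 50 bp

Rko80II sites (TGCGCA) start at positions 50, 100.
Rko80II cuts after base 5 of each site (before the last base), so after positions 54, 104.
Linear molecule, 2 cuts → 3 fragments:
  1–54 → 54 bp
  55–104 → 50 bp
  105–167 → 63 bp
Sorted largest to smallest: 63, 54, 50 bp.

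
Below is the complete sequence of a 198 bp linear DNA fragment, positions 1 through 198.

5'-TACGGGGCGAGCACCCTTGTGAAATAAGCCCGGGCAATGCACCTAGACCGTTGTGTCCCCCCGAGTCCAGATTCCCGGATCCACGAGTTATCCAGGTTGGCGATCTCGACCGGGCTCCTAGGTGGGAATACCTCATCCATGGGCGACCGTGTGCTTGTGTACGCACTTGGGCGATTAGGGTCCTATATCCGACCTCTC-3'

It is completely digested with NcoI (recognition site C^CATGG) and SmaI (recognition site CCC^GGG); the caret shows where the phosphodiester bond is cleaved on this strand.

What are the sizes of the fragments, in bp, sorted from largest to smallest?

106, 61, 31 bp

The NcoI site (CCATGG) starts at position 137.
NcoI cuts after the first base of each site, so after position 137.
The SmaI site (CCCGGG) starts at position 29.
SmaI cuts after base 3 of each site, so after position 31.
Combined cut positions: 31, 137.
Linear molecule, 2 cuts → 3 fragments:
  1–31 → 31 bp
  32–137 → 106 bp
  138–198 → 61 bp
Sorted largest to smallest: 106, 61, 31 bp.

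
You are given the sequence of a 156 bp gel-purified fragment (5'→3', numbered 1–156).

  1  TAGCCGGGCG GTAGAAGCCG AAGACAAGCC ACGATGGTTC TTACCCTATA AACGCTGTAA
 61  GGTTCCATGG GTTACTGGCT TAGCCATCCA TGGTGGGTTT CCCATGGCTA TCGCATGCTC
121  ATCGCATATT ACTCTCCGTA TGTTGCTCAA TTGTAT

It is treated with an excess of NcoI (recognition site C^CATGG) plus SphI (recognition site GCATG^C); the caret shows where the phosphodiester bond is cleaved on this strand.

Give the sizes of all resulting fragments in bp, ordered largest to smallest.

65, 39, 23, 15, 14 bp

NcoI sites (CCATGG) start at positions 65, 88, 102.
NcoI cuts after the first base of each site, so after positions 65, 88, 102.
The SphI site (GCATGC) starts at position 113.
SphI cuts after base 5 of each site (before the last base), so after position 117.
Combined cut positions: 65, 88, 102, 117.
Linear molecule, 4 cuts → 5 fragments:
  1–65 → 65 bp
  66–88 → 23 bp
  89–102 → 14 bp
  103–117 → 15 bp
  118–156 → 39 bp
Sorted largest to smallest: 65, 39, 23, 15, 14 bp.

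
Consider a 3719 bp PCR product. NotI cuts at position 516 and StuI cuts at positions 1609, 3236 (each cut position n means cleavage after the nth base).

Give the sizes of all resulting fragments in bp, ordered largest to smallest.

1627, 1093, 516, 483 bp

Combined cut positions (sorted): 516, 1609, 3236.
Linear molecule, 3 cuts → 4 fragments:
  516 − 0 = 516 bp
  1609 − 516 = 1093 bp
  3236 − 1609 = 1627 bp
  3719 − 3236 = 483 bp
Sorted largest to smallest: 1627, 1093, 516, 483 bp.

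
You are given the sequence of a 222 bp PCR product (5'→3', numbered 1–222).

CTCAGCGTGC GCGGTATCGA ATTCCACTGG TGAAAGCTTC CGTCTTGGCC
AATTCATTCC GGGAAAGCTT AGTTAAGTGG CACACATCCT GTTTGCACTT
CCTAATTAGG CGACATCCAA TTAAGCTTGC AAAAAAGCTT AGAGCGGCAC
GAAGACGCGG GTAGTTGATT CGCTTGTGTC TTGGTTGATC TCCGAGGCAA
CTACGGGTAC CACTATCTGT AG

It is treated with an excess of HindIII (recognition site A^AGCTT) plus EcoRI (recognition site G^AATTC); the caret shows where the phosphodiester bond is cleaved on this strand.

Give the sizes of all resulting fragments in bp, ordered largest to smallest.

87, 58, 31, 19, 15, 12 bp

HindIII sites (AAGCTT) start at positions 34, 65, 123, 135.
HindIII cuts after the first base of each site, so after positions 34, 65, 123, 135.
The EcoRI site (GAATTC) starts at position 19.
EcoRI cuts after the first base of each site, so after position 19.
Combined cut positions: 19, 34, 65, 123, 135.
Linear molecule, 5 cuts → 6 fragments:
  1–19 → 19 bp
  20–34 → 15 bp
  35–65 → 31 bp
  66–123 → 58 bp
  124–135 → 12 bp
  136–222 → 87 bp
Sorted largest to smallest: 87, 58, 31, 19, 15, 12 bp.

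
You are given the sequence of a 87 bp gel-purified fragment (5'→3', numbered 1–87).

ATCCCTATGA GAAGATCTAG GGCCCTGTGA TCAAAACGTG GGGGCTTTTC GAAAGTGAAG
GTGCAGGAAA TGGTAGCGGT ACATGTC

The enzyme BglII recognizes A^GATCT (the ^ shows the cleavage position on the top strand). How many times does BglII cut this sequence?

1

AGATCT occurs starting at position 13.
BglII cuts at 1 site.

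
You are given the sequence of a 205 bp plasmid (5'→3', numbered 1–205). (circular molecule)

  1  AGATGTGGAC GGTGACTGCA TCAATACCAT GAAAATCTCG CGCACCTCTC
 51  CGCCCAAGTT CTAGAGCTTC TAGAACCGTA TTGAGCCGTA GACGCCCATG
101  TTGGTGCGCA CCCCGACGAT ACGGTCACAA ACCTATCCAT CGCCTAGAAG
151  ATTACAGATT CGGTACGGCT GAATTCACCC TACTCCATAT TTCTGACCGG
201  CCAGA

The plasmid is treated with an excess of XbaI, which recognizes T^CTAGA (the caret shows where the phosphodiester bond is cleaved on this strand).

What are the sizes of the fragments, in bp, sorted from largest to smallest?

196, 9 bp

XbaI sites (TCTAGA) start at positions 60, 69.
XbaI cuts after the first base of each site, so after positions 60, 69.
Circular molecule, 2 cuts → 2 fragments:
  61–69 → 9 bp
  70–205 then 1–60 → 136 + 60 = 196 bp
Sorted largest to smallest: 196, 9 bp.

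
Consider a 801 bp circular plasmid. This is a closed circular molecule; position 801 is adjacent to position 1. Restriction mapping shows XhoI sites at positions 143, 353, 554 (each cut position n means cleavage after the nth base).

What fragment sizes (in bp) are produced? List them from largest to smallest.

390, 210, 201 bp

Circular molecule, 3 cuts → 3 fragments:
  353 − 143 = 210 bp
  554 − 353 = 201 bp
  wrap: 801 − 554 + 143 = 390 bp
Sorted largest to smallest: 390, 210, 201 bp.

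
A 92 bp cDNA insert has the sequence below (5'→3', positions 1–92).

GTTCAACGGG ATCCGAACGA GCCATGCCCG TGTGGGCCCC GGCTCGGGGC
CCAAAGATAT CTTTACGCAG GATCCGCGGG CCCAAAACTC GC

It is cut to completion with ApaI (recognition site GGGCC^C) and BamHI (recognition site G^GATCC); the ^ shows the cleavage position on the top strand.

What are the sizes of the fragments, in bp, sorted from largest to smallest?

ApaI sites (GGGCCC) start at positions 34, 47, 78.
ApaI cuts after base 5 of each site (before the last base), so after positions 38, 51, 82.
BamHI sites (GGATCC) start at positions 9, 70.
BamHI cuts after the first base of each site, so after positions 9, 70.
Combined cut positions: 9, 38, 51, 70, 82.
Linear molecule, 5 cuts → 6 fragments:
  1–9 → 9 bp
  10–38 → 29 bp
  39–51 → 13 bp
  52–70 → 19 bp
  71–82 → 12 bp
  83–92 → 10 bp
Sorted largest to smallest: 29, 19, 13, 12, 10, 9 bp.

29, 19, 13, 12, 10, 9 bp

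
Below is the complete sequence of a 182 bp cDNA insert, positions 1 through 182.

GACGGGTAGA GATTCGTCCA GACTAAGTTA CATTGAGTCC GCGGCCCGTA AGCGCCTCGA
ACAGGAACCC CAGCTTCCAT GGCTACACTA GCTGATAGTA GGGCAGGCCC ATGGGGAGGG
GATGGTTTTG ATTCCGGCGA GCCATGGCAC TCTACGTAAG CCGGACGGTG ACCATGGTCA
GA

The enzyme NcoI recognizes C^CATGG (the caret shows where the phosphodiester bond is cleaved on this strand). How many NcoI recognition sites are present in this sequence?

4

CCATGG occurs starting at positions 77, 109, 142, 172.
NcoI cuts at 4 sites.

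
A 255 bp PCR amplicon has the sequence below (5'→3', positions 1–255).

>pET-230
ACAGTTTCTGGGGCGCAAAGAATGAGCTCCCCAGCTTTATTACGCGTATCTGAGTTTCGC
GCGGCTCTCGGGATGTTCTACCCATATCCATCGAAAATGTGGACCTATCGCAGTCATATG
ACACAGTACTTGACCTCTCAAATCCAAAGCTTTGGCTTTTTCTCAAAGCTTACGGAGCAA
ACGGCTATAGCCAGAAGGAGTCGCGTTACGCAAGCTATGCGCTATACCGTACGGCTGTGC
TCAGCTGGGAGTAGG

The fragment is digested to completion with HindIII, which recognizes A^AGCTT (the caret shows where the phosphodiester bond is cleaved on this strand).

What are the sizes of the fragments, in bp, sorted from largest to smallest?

147, 89, 19 bp

HindIII sites (AAGCTT) start at positions 147, 166.
HindIII cuts after the first base of each site, so after positions 147, 166.
Linear molecule, 2 cuts → 3 fragments:
  1–147 → 147 bp
  148–166 → 19 bp
  167–255 → 89 bp
Sorted largest to smallest: 147, 89, 19 bp.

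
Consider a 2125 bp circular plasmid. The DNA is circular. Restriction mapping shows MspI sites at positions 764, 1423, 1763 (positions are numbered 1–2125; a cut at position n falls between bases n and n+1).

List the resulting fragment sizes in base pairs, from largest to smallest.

1126, 659, 340 bp

Circular molecule, 3 cuts → 3 fragments:
  1423 − 764 = 659 bp
  1763 − 1423 = 340 bp
  wrap: 2125 − 1763 + 764 = 1126 bp
Sorted largest to smallest: 1126, 659, 340 bp.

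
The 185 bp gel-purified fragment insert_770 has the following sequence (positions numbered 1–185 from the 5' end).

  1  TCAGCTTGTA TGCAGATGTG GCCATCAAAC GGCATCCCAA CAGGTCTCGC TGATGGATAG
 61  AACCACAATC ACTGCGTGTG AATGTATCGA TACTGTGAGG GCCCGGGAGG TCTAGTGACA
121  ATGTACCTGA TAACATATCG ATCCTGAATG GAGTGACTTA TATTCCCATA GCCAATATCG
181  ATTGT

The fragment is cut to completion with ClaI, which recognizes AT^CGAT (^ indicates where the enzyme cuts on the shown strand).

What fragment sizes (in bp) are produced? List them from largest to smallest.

87, 51, 40, 7 bp

ClaI sites (ATCGAT) start at positions 86, 137, 177.
ClaI cuts after base 2 of each site, so after positions 87, 138, 178.
Linear molecule, 3 cuts → 4 fragments:
  1–87 → 87 bp
  88–138 → 51 bp
  139–178 → 40 bp
  179–185 → 7 bp
Sorted largest to smallest: 87, 51, 40, 7 bp.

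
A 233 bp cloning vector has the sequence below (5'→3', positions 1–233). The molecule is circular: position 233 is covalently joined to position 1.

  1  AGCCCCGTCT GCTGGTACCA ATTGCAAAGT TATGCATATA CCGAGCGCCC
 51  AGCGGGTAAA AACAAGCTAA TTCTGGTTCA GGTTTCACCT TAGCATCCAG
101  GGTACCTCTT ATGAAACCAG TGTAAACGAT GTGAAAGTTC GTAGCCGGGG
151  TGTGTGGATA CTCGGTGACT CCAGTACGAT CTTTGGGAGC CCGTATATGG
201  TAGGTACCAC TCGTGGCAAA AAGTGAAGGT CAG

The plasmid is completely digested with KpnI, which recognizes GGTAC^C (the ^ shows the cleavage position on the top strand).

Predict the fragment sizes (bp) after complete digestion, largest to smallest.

102, 87, 44 bp

KpnI sites (GGTACC) start at positions 14, 101, 203.
KpnI cuts after base 5 of each site (before the last base), so after positions 18, 105, 207.
Circular molecule, 3 cuts → 3 fragments:
  19–105 → 87 bp
  106–207 → 102 bp
  208–233 then 1–18 → 26 + 18 = 44 bp
Sorted largest to smallest: 102, 87, 44 bp.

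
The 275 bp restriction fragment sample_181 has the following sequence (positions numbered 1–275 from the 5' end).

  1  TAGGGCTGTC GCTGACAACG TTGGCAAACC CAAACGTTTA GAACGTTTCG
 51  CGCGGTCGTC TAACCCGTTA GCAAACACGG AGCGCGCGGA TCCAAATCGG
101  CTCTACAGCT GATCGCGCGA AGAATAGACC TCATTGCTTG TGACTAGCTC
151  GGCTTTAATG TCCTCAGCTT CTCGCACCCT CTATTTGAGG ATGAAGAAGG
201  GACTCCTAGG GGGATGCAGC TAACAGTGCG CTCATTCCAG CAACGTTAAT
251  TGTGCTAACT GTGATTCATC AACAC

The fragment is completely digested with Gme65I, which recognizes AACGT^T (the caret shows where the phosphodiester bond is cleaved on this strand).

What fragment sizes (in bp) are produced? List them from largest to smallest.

200, 29, 21, 16, 9 bp

Gme65I sites (AACGTT) start at positions 17, 33, 42, 242.
Gme65I cuts after base 5 of each site (before the last base), so after positions 21, 37, 46, 246.
Linear molecule, 4 cuts → 5 fragments:
  1–21 → 21 bp
  22–37 → 16 bp
  38–46 → 9 bp
  47–246 → 200 bp
  247–275 → 29 bp
Sorted largest to smallest: 200, 29, 21, 16, 9 bp.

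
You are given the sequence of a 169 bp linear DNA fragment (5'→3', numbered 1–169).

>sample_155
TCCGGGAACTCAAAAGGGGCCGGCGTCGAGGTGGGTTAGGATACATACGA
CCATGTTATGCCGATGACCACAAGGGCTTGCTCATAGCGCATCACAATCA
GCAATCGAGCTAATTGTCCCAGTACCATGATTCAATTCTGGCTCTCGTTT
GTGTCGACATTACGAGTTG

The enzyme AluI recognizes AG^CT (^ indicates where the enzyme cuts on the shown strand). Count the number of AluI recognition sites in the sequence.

AGCT occurs starting at position 108.
AluI cuts at 1 site.

1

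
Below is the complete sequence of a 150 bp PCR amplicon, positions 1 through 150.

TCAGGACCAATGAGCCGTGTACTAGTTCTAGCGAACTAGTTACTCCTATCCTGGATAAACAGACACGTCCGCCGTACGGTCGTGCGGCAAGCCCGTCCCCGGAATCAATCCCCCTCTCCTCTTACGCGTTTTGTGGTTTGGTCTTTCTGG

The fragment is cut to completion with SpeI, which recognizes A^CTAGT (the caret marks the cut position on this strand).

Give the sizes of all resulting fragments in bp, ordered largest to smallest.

115, 21, 14 bp

SpeI sites (ACTAGT) start at positions 21, 35.
SpeI cuts after the first base of each site, so after positions 21, 35.
Linear molecule, 2 cuts → 3 fragments:
  1–21 → 21 bp
  22–35 → 14 bp
  36–150 → 115 bp
Sorted largest to smallest: 115, 21, 14 bp.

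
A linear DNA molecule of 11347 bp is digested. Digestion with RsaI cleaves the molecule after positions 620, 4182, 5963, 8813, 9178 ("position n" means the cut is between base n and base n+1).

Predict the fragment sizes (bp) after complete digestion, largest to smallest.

Linear molecule, 5 cuts → 6 fragments:
  620 − 0 = 620 bp
  4182 − 620 = 3562 bp
  5963 − 4182 = 1781 bp
  8813 − 5963 = 2850 bp
  9178 − 8813 = 365 bp
  11347 − 9178 = 2169 bp
Sorted largest to smallest: 3562, 2850, 2169, 1781, 620, 365 bp.

3562, 2850, 2169, 1781, 620, 365 bp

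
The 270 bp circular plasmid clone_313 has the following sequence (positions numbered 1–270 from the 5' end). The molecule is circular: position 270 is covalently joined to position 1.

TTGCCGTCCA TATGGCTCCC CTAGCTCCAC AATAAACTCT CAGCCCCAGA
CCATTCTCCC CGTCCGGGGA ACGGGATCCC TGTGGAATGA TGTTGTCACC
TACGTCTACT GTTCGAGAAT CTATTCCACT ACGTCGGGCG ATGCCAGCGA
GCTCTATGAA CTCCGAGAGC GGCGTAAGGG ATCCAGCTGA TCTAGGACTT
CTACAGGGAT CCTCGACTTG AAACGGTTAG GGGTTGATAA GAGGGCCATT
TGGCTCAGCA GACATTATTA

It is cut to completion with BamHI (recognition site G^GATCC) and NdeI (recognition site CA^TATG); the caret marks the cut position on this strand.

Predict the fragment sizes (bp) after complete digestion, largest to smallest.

105, 73, 64, 28 bp

BamHI sites (GGATCC) start at positions 74, 179, 207.
BamHI cuts after the first base of each site, so after positions 74, 179, 207.
The NdeI site (CATATG) starts at position 9.
NdeI cuts after base 2 of each site, so after position 10.
Combined cut positions: 10, 74, 179, 207.
Circular molecule, 4 cuts → 4 fragments:
  11–74 → 64 bp
  75–179 → 105 bp
  180–207 → 28 bp
  208–270 then 1–10 → 63 + 10 = 73 bp
Sorted largest to smallest: 105, 73, 64, 28 bp.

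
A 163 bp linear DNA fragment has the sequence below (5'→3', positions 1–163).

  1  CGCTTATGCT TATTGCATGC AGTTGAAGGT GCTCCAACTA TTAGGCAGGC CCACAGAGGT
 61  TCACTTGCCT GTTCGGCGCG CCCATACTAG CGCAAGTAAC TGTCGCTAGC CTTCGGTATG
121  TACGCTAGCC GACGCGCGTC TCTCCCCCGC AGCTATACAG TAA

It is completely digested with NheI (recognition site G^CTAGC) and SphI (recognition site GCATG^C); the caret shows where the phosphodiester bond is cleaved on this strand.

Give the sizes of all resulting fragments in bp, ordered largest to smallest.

86, 39, 19, 19 bp

NheI sites (GCTAGC) start at positions 105, 124.
NheI cuts after the first base of each site, so after positions 105, 124.
The SphI site (GCATGC) starts at position 15.
SphI cuts after base 5 of each site (before the last base), so after position 19.
Combined cut positions: 19, 105, 124.
Linear molecule, 3 cuts → 4 fragments:
  1–19 → 19 bp
  20–105 → 86 bp
  106–124 → 19 bp
  125–163 → 39 bp
Sorted largest to smallest: 86, 39, 19, 19 bp.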